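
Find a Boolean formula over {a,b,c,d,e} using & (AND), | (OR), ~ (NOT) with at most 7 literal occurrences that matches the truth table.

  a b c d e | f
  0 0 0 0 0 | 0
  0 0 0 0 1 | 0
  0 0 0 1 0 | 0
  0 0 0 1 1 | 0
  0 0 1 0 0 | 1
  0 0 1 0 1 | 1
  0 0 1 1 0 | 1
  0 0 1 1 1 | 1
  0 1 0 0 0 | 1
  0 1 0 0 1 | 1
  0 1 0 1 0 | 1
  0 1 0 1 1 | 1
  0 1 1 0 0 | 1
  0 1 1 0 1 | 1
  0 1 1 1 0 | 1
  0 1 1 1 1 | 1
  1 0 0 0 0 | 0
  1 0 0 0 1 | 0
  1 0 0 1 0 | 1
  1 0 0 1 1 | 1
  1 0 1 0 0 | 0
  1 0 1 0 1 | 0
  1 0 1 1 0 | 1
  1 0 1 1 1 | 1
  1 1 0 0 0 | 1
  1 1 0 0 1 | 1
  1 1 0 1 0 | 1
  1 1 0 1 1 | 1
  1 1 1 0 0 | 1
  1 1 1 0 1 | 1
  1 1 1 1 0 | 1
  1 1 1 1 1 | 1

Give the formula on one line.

  ~a = 11111111111111110000000000000000
  (~a | b) = 11111111111111110000000011111111
  (d | (~a | b)) = 11111111111111110011001111111111
  ~c = 11110000111100001111000011110000
  (~c & a) = 00000000000000001111000011110000
  ((~c & a) | c) = 00001111000011111111111111111111
  ((d | (~a | b)) & ((~c & a) | c)) = 00001111000011110011001111111111
  (b | ((d | (~a | b)) & ((~c & a) | c))) = 00001111111111110011001111111111

(b | ((d | (~a | b)) & ((~c & a) | c)))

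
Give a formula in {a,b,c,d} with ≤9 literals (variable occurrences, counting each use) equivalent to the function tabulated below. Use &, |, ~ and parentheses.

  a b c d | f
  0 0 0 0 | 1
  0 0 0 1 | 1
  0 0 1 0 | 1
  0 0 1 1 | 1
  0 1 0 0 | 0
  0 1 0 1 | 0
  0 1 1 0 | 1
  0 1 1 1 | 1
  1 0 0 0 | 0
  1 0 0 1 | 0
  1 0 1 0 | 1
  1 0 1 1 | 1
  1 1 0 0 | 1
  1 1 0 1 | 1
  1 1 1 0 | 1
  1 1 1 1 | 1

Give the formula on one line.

  ~b = 1111000011110000
  ~a = 1111111100000000
  (~b & ~a) = 1111000000000000
  (c | (~b & ~a)) = 1111001100110011
  (a & b) = 0000000000001111
  ~c = 1100110011001100
  (a & ~b) = 0000000011110000
  ((a & ~b) | b) = 0000111111111111
  (~c & ((a & ~b) | b)) = 0000110011001100
  ((a & b) & (~c & ((a & ~b) | b))) = 0000000000001100
  ((c | (~b & ~a)) | ((a & b) & (~c & ((a & ~b) | b)))) = 1111001100111111

((c | (~b & ~a)) | ((a & b) & (~c & ((a & ~b) | b))))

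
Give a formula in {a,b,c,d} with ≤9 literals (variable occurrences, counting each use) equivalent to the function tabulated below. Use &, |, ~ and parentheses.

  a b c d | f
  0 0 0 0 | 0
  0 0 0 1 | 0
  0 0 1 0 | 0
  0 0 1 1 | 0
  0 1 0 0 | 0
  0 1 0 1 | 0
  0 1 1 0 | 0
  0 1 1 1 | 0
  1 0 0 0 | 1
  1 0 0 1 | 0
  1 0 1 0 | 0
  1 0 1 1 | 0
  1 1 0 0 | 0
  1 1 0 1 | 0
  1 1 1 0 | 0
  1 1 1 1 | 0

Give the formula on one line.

  ~b = 1111000011110000
  (c | ~b) = 1111001111110011
  ~a = 1111111100000000
  ((c | ~b) | ~a) = 1111111111110011
  (d & c) = 0001000100010001
  ~c = 1100110011001100
  (~a | ~c) = 1111111111001100
  ((d & c) | (~a | ~c)) = 1111111111011101
  (((d & c) | (~a | ~c)) & a) = 0000000011011101
  ~d = 1010101010101010
  ((((d & c) | (~a | ~c)) & a) & ~d) = 0000000010001000
  (((c | ~b) | ~a) & ((((d & c) | (~a | ~c)) & a) & ~d)) = 0000000010000000

(((c | ~b) | ~a) & ((((d & c) | (~a | ~c)) & a) & ~d))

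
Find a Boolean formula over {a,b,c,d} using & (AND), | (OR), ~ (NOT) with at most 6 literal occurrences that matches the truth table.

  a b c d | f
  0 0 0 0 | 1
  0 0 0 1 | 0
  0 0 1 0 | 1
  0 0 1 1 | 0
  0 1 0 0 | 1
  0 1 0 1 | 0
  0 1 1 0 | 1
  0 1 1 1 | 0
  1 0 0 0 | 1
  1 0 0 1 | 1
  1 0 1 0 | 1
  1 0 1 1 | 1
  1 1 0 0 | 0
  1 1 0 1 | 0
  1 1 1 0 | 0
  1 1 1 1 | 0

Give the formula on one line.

  ~a = 1111111100000000
  ~d = 1010101010101010
  (~a & ~d) = 1010101000000000
  ~b = 1111000011110000
  (a & ~b) = 0000000011110000
  ((~a & ~d) | (a & ~b)) = 1010101011110000

((~a & ~d) | (a & ~b))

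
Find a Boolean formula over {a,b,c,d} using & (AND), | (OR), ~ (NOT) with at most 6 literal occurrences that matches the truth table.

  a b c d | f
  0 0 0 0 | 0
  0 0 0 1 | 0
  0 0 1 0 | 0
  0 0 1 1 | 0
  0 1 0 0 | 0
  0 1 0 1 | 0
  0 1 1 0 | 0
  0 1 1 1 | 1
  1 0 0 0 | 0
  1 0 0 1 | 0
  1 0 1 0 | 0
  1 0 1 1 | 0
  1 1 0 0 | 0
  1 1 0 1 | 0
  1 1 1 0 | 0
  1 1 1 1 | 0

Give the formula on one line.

  ~a = 1111111100000000
  (c & ~a) = 0011001100000000
  ~b = 1111000011110000
  (d | ~b) = 1111010111110101
  (b & (d | ~b)) = 0000010100000101
  ((c & ~a) & (b & (d | ~b))) = 0000000100000000

((c & ~a) & (b & (d | ~b)))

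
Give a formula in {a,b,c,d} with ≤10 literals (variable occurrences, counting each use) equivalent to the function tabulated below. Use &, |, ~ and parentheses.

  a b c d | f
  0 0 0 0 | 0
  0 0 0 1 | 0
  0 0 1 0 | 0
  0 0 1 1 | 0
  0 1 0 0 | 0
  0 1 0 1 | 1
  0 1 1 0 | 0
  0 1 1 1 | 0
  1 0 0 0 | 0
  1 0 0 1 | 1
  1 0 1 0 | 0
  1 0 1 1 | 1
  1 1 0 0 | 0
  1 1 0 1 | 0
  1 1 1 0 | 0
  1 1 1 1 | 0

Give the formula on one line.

  ~c = 1100110011001100
  ~b = 1111000011110000
  (~b & d) = 0101000001010000
  (~c | (~b & d)) = 1101110011011100
  (d & (~c | (~b & d))) = 0101010001010100
  (~b & a) = 0000000011110000
  ((~b & a) | b) = 0000111111111111
  ((d & (~c | (~b & d))) & ((~b & a) | b)) = 0000010001010100
  ~a = 1111111100000000
  (~a | ~b) = 1111111111110000
  (((d & (~c | (~b & d))) & ((~b & a) | b)) & (~a | ~b)) = 0000010001010000

(((d & (~c | (~b & d))) & ((~b & a) | b)) & (~a | ~b))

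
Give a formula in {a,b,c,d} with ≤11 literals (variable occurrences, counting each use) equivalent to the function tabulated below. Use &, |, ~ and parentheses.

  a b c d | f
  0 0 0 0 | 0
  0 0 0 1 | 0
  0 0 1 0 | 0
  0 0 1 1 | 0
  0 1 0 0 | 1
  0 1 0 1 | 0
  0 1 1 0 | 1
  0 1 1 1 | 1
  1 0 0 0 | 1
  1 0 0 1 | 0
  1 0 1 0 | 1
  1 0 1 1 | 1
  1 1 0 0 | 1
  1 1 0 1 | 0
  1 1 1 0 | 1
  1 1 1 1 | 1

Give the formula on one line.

((~d | c) & ((((~c & a) | (c & a)) | b) | (~c & d)))

  ~d = 1010101010101010
  (~d | c) = 1011101110111011
  ~c = 1100110011001100
  (~c & a) = 0000000011001100
  (c & a) = 0000000000110011
  ((~c & a) | (c & a)) = 0000000011111111
  (((~c & a) | (c & a)) | b) = 0000111111111111
  (~c & d) = 0100010001000100
  ((((~c & a) | (c & a)) | b) | (~c & d)) = 0100111111111111
  ((~d | c) & ((((~c & a) | (c & a)) | b) | (~c & d))) = 0000101110111011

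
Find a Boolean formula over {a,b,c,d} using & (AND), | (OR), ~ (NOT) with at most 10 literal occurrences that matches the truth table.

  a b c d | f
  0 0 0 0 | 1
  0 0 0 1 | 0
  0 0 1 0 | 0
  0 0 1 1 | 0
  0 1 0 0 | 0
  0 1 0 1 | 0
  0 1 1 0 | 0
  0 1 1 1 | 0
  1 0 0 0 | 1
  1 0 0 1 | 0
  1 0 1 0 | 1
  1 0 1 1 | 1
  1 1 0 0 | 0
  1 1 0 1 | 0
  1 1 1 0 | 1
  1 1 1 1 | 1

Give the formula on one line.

((c & a) | ((~b & ~d) & ((b | ~d) & (d | ~c))))

  (c & a) = 0000000000110011
  ~b = 1111000011110000
  ~d = 1010101010101010
  (~b & ~d) = 1010000010100000
  (b | ~d) = 1010111110101111
  ~c = 1100110011001100
  (d | ~c) = 1101110111011101
  ((b | ~d) & (d | ~c)) = 1000110110001101
  ((~b & ~d) & ((b | ~d) & (d | ~c))) = 1000000010000000
  ((c & a) | ((~b & ~d) & ((b | ~d) & (d | ~c)))) = 1000000010110011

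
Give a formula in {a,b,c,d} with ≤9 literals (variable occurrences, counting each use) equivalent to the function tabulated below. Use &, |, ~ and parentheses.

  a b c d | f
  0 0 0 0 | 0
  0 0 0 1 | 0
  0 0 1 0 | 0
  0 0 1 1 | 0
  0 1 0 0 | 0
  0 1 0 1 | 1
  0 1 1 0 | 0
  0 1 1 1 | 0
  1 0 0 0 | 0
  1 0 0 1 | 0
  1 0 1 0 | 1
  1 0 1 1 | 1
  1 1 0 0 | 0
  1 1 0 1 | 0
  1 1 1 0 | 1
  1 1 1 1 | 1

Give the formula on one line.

((c & a) | (((b & (~d | ~c)) & ~a) & d))

  (c & a) = 0000000000110011
  ~d = 1010101010101010
  ~c = 1100110011001100
  (~d | ~c) = 1110111011101110
  (b & (~d | ~c)) = 0000111000001110
  ~a = 1111111100000000
  ((b & (~d | ~c)) & ~a) = 0000111000000000
  (((b & (~d | ~c)) & ~a) & d) = 0000010000000000
  ((c & a) | (((b & (~d | ~c)) & ~a) & d)) = 0000010000110011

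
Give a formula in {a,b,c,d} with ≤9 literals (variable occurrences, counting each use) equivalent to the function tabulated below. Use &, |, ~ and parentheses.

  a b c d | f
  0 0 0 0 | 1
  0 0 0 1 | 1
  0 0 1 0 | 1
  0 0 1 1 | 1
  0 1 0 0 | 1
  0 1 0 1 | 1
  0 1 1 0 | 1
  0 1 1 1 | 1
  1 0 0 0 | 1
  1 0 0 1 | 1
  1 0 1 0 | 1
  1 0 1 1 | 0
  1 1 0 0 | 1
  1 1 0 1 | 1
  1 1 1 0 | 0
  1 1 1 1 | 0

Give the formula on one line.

(((~c & a) | ((~b & ~d) & ((a & b) | (~d & c)))) | ~a)

  ~c = 1100110011001100
  (~c & a) = 0000000011001100
  ~b = 1111000011110000
  ~d = 1010101010101010
  (~b & ~d) = 1010000010100000
  (a & b) = 0000000000001111
  (~d & c) = 0010001000100010
  ((a & b) | (~d & c)) = 0010001000101111
  ((~b & ~d) & ((a & b) | (~d & c))) = 0010000000100000
  ((~c & a) | ((~b & ~d) & ((a & b) | (~d & c)))) = 0010000011101100
  ~a = 1111111100000000
  (((~c & a) | ((~b & ~d) & ((a & b) | (~d & c)))) | ~a) = 1111111111101100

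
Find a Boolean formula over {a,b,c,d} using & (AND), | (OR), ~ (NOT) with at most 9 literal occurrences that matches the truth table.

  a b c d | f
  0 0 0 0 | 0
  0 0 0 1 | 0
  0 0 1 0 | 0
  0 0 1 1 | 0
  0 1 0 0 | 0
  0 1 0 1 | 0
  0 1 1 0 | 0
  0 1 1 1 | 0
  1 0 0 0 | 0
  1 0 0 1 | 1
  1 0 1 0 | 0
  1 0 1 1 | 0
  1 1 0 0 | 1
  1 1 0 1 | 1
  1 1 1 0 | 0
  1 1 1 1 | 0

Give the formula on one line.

  ~c = 1100110011001100
  (d & ~c) = 0100010001000100
  ~a = 1111111100000000
  ~d = 1010101010101010
  (~d & b) = 0000101000001010
  (~a & (~d & b)) = 0000101000000000
  ((d & ~c) | (~a & (~d & b))) = 0100111001000100
  (b | ((d & ~c) | (~a & (~d & b)))) = 0100111101001111
  (~c & a) = 0000000011001100
  ((b | ((d & ~c) | (~a & (~d & b)))) & (~c & a)) = 0000000001001100

((b | ((d & ~c) | (~a & (~d & b)))) & (~c & a))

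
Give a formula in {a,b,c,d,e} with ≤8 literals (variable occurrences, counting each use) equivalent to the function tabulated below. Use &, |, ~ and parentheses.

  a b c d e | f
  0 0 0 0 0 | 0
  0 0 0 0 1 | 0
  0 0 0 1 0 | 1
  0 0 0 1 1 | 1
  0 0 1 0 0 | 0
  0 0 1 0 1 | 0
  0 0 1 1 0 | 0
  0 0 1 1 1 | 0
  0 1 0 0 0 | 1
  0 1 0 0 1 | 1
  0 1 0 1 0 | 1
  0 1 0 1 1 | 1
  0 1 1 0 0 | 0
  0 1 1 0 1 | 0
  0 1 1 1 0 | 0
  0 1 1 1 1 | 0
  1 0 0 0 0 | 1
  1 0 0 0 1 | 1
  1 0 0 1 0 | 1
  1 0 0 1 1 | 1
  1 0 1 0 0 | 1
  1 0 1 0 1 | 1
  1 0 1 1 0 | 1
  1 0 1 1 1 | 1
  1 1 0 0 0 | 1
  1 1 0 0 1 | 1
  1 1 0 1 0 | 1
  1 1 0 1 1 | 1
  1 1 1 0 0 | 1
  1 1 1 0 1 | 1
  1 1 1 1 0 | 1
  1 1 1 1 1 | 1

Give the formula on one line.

  (b | d) = 00110011111111110011001111111111
  (a | (b | d)) = 00110011111111111111111111111111
  ~c = 11110000111100001111000011110000
  (~c | a) = 11110000111100001111111111111111
  ((a | (b | d)) & (~c | a)) = 00110000111100001111111111111111

((a | (b | d)) & (~c | a))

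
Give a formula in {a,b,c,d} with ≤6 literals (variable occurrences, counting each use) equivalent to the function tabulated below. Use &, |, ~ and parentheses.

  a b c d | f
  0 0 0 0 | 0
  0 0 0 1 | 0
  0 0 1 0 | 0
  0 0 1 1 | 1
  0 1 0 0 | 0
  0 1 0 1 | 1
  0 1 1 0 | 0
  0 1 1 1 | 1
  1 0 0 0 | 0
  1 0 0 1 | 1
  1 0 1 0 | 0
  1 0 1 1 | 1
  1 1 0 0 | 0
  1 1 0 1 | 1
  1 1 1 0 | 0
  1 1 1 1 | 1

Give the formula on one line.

  (c | a) = 0011001111111111
  (b | (c | a)) = 0011111111111111
  ((b | (c | a)) & d) = 0001010101010101

((b | (c | a)) & d)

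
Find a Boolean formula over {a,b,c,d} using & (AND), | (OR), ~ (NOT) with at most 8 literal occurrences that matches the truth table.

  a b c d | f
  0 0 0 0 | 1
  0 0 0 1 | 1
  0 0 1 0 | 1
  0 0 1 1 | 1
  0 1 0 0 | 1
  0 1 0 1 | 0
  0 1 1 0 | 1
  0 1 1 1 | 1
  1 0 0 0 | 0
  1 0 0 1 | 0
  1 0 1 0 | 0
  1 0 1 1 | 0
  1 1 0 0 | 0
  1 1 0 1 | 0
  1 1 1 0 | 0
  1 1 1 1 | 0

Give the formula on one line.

(~a & ((c & d) | (~b | ~d)))

  ~a = 1111111100000000
  (c & d) = 0001000100010001
  ~b = 1111000011110000
  ~d = 1010101010101010
  (~b | ~d) = 1111101011111010
  ((c & d) | (~b | ~d)) = 1111101111111011
  (~a & ((c & d) | (~b | ~d))) = 1111101100000000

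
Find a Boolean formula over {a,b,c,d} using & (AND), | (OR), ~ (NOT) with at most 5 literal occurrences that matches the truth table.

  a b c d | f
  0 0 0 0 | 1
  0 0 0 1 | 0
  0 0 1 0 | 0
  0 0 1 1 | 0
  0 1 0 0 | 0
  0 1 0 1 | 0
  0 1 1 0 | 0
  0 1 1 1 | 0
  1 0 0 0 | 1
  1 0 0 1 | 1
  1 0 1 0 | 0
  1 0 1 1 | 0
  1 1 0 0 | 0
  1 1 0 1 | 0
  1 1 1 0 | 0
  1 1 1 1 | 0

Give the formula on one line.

  ~d = 1010101010101010
  (~d | a) = 1010101011111111
  ~b = 1111000011110000
  ((~d | a) & ~b) = 1010000011110000
  ~c = 1100110011001100
  (((~d | a) & ~b) & ~c) = 1000000011000000

(((~d | a) & ~b) & ~c)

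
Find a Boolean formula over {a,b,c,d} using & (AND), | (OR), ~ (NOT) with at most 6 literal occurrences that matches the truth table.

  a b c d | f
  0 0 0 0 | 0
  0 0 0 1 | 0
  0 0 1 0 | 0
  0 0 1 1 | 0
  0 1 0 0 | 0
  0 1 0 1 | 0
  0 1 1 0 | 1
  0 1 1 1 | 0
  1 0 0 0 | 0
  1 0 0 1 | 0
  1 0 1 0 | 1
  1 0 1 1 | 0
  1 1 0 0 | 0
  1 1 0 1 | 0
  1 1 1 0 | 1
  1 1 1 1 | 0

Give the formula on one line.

  (a | b) = 0000111111111111
  ~d = 1010101010101010
  (b | ~d) = 1010111110101111
  ((a | b) & (b | ~d)) = 0000111110101111
  (((a | b) & (b | ~d)) & c) = 0000001100100011
  ((((a | b) & (b | ~d)) & c) & ~d) = 0000001000100010

((((a | b) & (b | ~d)) & c) & ~d)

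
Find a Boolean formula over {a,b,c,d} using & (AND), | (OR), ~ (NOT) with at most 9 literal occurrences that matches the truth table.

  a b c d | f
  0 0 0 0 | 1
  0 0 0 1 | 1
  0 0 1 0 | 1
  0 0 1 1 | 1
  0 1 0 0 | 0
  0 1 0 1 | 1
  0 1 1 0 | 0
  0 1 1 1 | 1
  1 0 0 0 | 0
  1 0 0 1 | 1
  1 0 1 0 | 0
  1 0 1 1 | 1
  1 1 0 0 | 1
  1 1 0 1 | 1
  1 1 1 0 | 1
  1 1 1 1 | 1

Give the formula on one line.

  (a & c) = 0000000000110011
  ((a & c) & b) = 0000000000000011
  ~b = 1111000011110000
  ~a = 1111111100000000
  (~b & ~a) = 1111000000000000
  ~c = 1100110011001100
  (a & b) = 0000000000001111
  (~c & (a & b)) = 0000000000001100
  ((~b & ~a) | (~c & (a & b))) = 1111000000001100
  (d | ((~b & ~a) | (~c & (a & b)))) = 1111010101011101
  (((a & c) & b) | (d | ((~b & ~a) | (~c & (a & b))))) = 1111010101011111

(((a & c) & b) | (d | ((~b & ~a) | (~c & (a & b)))))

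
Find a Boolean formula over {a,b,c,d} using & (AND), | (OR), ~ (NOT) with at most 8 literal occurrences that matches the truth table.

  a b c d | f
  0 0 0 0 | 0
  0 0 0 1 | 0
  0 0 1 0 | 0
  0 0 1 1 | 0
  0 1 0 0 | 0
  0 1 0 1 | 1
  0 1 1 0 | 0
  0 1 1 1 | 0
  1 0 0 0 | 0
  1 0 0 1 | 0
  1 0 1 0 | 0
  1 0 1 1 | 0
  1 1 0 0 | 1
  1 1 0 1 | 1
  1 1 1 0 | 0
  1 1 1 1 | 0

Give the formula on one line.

  ~a = 1111111100000000
  (d & ~a) = 0101010100000000
  (a | (d & ~a)) = 0101010111111111
  ((a | (d & ~a)) & b) = 0000010100001111
  ~c = 1100110011001100
  (((a | (d & ~a)) & b) & ~c) = 0000010000001100

(((a | (d & ~a)) & b) & ~c)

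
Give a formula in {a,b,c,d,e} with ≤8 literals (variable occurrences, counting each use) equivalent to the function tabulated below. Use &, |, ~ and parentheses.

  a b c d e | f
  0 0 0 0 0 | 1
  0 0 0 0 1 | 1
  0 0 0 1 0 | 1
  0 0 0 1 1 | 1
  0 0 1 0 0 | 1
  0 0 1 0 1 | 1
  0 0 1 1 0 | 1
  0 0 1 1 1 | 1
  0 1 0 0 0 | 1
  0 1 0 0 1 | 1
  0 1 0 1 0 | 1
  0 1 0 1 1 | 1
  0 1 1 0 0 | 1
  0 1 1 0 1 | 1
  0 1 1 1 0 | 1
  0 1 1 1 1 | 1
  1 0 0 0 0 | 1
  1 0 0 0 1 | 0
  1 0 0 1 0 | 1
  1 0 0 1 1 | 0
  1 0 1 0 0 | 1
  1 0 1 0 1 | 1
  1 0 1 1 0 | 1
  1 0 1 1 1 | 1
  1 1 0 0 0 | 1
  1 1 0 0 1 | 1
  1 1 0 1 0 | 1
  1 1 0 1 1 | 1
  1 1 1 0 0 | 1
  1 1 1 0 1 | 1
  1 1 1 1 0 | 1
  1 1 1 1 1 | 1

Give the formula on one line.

  (c | e) = 01011111010111110101111101011111
  (b & (c | e)) = 00000000010111110000000001011111
  ~e = 10101010101010101010101010101010
  (~e | c) = 10101111101011111010111110101111
  ~a = 11111111111111110000000000000000
  ((~e | c) | ~a) = 11111111111111111010111110101111
  ((b & (c | e)) | ((~e | c) | ~a)) = 11111111111111111010111111111111

((b & (c | e)) | ((~e | c) | ~a))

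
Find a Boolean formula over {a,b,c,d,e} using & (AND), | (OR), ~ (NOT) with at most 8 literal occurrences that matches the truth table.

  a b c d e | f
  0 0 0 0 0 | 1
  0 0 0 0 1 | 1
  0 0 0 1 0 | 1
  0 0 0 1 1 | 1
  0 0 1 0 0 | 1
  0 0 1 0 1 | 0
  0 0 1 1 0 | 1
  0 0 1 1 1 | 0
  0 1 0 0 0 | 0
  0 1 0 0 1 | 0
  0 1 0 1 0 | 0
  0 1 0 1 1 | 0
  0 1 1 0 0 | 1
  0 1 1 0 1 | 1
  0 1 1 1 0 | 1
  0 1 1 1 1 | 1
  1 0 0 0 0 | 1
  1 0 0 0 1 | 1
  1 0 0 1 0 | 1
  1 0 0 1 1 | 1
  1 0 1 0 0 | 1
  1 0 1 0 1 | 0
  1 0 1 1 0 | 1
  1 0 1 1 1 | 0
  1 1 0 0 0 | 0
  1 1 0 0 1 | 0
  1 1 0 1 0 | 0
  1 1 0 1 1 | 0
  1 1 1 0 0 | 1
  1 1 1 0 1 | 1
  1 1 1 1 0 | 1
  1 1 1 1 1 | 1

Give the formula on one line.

(((b | (~e & (~b | a))) & c) | (~b & ~c))

  ~e = 10101010101010101010101010101010
  ~b = 11111111000000001111111100000000
  (~b | a) = 11111111000000001111111111111111
  (~e & (~b | a)) = 10101010000000001010101010101010
  (b | (~e & (~b | a))) = 10101010111111111010101011111111
  ((b | (~e & (~b | a))) & c) = 00001010000011110000101000001111
  ~c = 11110000111100001111000011110000
  (~b & ~c) = 11110000000000001111000000000000
  (((b | (~e & (~b | a))) & c) | (~b & ~c)) = 11111010000011111111101000001111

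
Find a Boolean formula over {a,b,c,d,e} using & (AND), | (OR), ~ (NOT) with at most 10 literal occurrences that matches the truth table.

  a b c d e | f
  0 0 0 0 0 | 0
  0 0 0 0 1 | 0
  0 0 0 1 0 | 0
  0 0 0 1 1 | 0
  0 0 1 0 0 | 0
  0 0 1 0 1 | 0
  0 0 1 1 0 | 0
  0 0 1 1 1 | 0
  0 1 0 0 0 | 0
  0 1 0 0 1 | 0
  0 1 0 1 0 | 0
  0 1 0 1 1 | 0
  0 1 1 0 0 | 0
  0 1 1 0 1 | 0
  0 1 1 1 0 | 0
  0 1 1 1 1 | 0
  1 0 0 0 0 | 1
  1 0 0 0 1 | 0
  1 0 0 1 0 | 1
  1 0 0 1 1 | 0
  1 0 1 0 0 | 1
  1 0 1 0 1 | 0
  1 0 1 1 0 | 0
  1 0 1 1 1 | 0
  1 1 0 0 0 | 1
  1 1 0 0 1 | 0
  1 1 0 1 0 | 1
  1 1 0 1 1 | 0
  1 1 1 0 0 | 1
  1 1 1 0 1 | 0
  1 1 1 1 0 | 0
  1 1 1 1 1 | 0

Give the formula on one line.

((a & ((~d & (a & b)) | ~e)) & (~e & (~d | ~c)))

  ~d = 11001100110011001100110011001100
  (a & b) = 00000000000000000000000011111111
  (~d & (a & b)) = 00000000000000000000000011001100
  ~e = 10101010101010101010101010101010
  ((~d & (a & b)) | ~e) = 10101010101010101010101011101110
  (a & ((~d & (a & b)) | ~e)) = 00000000000000001010101011101110
  ~c = 11110000111100001111000011110000
  (~d | ~c) = 11111100111111001111110011111100
  (~e & (~d | ~c)) = 10101000101010001010100010101000
  ((a & ((~d & (a & b)) | ~e)) & (~e & (~d | ~c))) = 00000000000000001010100010101000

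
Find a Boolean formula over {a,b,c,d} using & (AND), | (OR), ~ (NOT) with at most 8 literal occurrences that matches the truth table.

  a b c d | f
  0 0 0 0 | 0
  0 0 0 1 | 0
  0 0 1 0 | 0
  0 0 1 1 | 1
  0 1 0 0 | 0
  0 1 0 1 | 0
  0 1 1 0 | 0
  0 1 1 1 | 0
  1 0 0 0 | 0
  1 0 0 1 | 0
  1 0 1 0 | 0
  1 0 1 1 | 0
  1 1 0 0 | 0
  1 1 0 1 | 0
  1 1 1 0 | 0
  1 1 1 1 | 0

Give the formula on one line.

(c & ((d & ~b) & (~a | ~d)))

  ~b = 1111000011110000
  (d & ~b) = 0101000001010000
  ~a = 1111111100000000
  ~d = 1010101010101010
  (~a | ~d) = 1111111110101010
  ((d & ~b) & (~a | ~d)) = 0101000000000000
  (c & ((d & ~b) & (~a | ~d))) = 0001000000000000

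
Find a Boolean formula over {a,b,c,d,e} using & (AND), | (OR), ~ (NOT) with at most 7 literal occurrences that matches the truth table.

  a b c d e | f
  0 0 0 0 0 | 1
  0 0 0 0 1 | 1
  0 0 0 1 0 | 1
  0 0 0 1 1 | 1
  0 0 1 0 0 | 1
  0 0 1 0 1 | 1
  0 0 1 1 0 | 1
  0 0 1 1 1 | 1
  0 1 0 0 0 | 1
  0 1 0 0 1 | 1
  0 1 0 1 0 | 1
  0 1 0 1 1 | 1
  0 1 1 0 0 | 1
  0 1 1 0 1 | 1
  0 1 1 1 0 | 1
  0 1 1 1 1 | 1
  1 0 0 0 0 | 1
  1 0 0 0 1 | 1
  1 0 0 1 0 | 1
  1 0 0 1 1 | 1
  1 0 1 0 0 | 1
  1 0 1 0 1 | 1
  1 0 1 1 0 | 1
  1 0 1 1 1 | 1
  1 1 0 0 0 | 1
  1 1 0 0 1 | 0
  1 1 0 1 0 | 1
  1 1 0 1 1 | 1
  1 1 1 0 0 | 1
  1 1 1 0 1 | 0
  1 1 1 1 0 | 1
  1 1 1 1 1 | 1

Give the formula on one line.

((((~a | b) & ((a & d) | ~e)) | ~b) | ~a)

  ~a = 11111111111111110000000000000000
  (~a | b) = 11111111111111110000000011111111
  (a & d) = 00000000000000000011001100110011
  ~e = 10101010101010101010101010101010
  ((a & d) | ~e) = 10101010101010101011101110111011
  ((~a | b) & ((a & d) | ~e)) = 10101010101010100000000010111011
  ~b = 11111111000000001111111100000000
  (((~a | b) & ((a & d) | ~e)) | ~b) = 11111111101010101111111110111011
  ((((~a | b) & ((a & d) | ~e)) | ~b) | ~a) = 11111111111111111111111110111011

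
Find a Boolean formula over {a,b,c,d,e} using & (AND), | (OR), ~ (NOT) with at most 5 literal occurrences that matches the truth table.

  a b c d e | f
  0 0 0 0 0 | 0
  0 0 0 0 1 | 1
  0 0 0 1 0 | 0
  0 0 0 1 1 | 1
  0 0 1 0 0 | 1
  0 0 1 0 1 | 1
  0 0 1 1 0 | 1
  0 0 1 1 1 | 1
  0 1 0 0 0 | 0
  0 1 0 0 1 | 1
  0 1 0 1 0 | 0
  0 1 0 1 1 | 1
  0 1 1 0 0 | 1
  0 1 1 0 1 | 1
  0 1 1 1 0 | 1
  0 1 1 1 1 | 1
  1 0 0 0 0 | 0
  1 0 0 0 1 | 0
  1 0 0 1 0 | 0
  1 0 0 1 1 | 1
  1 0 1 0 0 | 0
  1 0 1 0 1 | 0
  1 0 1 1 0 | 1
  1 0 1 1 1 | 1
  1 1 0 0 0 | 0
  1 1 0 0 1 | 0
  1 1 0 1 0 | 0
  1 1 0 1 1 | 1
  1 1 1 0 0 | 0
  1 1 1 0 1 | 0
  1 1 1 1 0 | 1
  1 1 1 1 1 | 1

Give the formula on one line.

((d | ~a) & (e | c))

  ~a = 11111111111111110000000000000000
  (d | ~a) = 11111111111111110011001100110011
  (e | c) = 01011111010111110101111101011111
  ((d | ~a) & (e | c)) = 01011111010111110001001100010011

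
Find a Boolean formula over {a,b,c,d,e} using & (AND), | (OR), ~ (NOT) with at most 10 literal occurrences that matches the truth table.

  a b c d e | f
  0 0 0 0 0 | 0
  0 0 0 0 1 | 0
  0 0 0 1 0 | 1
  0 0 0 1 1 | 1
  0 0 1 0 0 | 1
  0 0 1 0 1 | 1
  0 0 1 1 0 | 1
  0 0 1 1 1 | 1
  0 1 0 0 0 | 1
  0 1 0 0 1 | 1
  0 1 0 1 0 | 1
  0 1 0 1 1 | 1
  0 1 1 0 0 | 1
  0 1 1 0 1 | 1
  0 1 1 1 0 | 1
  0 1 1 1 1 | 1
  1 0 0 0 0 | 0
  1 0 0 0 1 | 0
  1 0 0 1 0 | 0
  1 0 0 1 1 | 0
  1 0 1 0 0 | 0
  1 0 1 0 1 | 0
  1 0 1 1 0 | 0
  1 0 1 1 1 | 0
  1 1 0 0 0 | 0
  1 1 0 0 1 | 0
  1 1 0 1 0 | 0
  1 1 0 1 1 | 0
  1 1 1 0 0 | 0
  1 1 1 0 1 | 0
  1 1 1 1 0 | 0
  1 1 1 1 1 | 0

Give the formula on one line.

  ~c = 11110000111100001111000011110000
  (~c & b) = 00000000111100000000000011110000
  ((~c & b) | a) = 00000000111100001111111111111111
  ~d = 11001100110011001100110011001100
  (a | ~d) = 11001100110011001111111111111111
  ((a | ~d) & c) = 00001100000011000000111100001111
  (((~c & b) | a) | ((a | ~d) & c)) = 00001100111111001111111111111111
  (d | (((~c & b) | a) | ((a | ~d) & c))) = 00111111111111111111111111111111
  ~a = 11111111111111110000000000000000
  ((d | (((~c & b) | a) | ((a | ~d) & c))) & ~a) = 00111111111111110000000000000000

((d | (((~c & b) | a) | ((a | ~d) & c))) & ~a)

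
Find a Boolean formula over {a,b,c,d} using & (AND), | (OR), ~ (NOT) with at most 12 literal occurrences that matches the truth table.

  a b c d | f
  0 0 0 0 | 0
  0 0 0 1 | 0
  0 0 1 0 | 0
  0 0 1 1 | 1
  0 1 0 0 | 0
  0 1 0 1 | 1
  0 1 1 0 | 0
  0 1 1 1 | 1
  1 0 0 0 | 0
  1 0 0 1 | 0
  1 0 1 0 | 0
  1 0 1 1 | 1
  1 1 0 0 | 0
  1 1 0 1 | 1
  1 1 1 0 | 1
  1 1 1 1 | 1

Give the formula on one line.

((((~b & d) | b) & ((d & c) | (a & c))) | (b & d))

  ~b = 1111000011110000
  (~b & d) = 0101000001010000
  ((~b & d) | b) = 0101111101011111
  (d & c) = 0001000100010001
  (a & c) = 0000000000110011
  ((d & c) | (a & c)) = 0001000100110011
  (((~b & d) | b) & ((d & c) | (a & c))) = 0001000100010011
  (b & d) = 0000010100000101
  ((((~b & d) | b) & ((d & c) | (a & c))) | (b & d)) = 0001010100010111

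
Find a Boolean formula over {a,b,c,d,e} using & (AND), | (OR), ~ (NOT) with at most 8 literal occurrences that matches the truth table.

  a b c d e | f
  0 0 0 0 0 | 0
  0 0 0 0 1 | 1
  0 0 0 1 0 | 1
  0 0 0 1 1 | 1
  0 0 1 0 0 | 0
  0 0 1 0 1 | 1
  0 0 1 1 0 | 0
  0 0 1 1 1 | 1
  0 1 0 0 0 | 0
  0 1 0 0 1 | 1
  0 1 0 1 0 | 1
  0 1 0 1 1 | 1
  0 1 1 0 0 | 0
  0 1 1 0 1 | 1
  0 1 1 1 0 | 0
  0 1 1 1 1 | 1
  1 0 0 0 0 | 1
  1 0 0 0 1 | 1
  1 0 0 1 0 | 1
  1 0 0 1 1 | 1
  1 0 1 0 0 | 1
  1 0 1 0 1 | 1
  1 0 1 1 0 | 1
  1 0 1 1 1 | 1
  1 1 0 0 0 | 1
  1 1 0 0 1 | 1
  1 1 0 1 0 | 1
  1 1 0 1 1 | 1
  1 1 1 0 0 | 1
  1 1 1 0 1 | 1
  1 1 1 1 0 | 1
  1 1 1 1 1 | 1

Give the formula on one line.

  ~e = 10101010101010101010101010101010
  (~e & d) = 00100010001000100010001000100010
  ~c = 11110000111100001111000011110000
  ((~e & d) & ~c) = 00100000001000000010000000100000
  (a | ((~e & d) & ~c)) = 00100000001000001111111111111111
  (e | (a | ((~e & d) & ~c))) = 01110101011101011111111111111111

(e | (a | ((~e & d) & ~c)))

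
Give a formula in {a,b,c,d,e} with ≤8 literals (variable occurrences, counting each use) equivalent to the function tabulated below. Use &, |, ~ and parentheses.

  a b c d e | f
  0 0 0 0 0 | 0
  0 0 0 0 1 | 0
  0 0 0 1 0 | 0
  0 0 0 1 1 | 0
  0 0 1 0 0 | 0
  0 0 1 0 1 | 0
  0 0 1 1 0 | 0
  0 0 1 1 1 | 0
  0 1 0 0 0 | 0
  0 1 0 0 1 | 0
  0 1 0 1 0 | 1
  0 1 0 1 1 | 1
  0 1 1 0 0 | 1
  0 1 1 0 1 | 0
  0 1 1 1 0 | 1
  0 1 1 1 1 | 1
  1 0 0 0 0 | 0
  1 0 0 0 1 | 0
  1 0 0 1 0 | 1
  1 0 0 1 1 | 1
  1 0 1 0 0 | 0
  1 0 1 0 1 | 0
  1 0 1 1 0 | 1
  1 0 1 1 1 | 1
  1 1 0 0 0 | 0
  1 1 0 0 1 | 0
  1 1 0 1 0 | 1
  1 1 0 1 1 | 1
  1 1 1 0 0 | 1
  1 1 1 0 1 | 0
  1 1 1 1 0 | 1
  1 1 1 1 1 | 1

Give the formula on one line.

  (c & b) = 00000000000011110000000000001111
  ~d = 11001100110011001100110011001100
  ~e = 10101010101010101010101010101010
  (~d & ~e) = 10001000100010001000100010001000
  ((c & b) & (~d & ~e)) = 00000000000010000000000000001000
  (((c & b) & (~d & ~e)) | d) = 00110011001110110011001100111011
  (b | a) = 00000000111111111111111111111111
  ((((c & b) & (~d & ~e)) | d) & (b | a)) = 00000000001110110011001100111011

((((c & b) & (~d & ~e)) | d) & (b | a))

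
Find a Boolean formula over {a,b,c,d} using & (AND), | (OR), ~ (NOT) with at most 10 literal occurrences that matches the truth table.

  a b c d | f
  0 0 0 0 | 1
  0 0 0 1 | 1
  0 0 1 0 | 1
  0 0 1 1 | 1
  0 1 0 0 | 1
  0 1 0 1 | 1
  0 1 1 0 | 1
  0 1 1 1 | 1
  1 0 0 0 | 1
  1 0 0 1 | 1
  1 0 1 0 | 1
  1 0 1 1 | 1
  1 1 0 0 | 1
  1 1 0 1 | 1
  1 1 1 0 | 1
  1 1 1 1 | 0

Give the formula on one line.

((~a | ((a | b) & ~b)) | (~c | ((b | ~a) & (~d & a))))

  ~a = 1111111100000000
  (a | b) = 0000111111111111
  ~b = 1111000011110000
  ((a | b) & ~b) = 0000000011110000
  (~a | ((a | b) & ~b)) = 1111111111110000
  ~c = 1100110011001100
  (b | ~a) = 1111111100001111
  ~d = 1010101010101010
  (~d & a) = 0000000010101010
  ((b | ~a) & (~d & a)) = 0000000000001010
  (~c | ((b | ~a) & (~d & a))) = 1100110011001110
  ((~a | ((a | b) & ~b)) | (~c | ((b | ~a) & (~d & a)))) = 1111111111111110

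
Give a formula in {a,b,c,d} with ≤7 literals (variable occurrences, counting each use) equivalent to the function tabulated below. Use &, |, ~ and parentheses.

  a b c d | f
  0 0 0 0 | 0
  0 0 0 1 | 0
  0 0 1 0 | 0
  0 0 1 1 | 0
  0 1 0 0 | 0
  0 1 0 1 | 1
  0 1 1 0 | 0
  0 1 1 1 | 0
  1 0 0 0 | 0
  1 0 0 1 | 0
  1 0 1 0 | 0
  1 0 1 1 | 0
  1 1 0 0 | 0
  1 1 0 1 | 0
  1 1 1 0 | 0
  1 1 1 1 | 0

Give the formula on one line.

(((d | c) & b) & (~a & ~c))

  (d | c) = 0111011101110111
  ((d | c) & b) = 0000011100000111
  ~a = 1111111100000000
  ~c = 1100110011001100
  (~a & ~c) = 1100110000000000
  (((d | c) & b) & (~a & ~c)) = 0000010000000000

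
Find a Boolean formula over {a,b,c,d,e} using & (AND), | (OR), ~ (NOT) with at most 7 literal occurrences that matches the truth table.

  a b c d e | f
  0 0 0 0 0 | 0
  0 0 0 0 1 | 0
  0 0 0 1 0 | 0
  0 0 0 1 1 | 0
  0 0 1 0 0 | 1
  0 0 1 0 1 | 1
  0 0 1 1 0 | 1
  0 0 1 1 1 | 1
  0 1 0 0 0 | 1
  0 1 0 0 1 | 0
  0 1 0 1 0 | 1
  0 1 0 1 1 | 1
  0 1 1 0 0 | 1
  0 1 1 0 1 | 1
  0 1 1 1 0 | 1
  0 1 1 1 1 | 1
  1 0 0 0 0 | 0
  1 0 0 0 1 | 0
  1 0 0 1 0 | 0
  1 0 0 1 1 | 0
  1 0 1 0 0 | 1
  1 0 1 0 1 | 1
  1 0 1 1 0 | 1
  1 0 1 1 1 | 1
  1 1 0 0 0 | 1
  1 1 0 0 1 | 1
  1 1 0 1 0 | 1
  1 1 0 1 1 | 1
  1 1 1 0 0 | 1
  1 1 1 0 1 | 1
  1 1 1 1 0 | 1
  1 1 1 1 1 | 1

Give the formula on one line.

  ~e = 10101010101010101010101010101010
  (~e | a) = 10101010101010101111111111111111
  ((~e | a) | d) = 10111011101110111111111111111111
  (c & e) = 00000101000001010000010100000101
  ((c & e) | b) = 00000101111111110000010111111111
  (((~e | a) | d) & ((c & e) | b)) = 00000001101110110000010111111111
  ((((~e | a) | d) & ((c & e) | b)) | c) = 00001111101111110000111111111111

((((~e | a) | d) & ((c & e) | b)) | c)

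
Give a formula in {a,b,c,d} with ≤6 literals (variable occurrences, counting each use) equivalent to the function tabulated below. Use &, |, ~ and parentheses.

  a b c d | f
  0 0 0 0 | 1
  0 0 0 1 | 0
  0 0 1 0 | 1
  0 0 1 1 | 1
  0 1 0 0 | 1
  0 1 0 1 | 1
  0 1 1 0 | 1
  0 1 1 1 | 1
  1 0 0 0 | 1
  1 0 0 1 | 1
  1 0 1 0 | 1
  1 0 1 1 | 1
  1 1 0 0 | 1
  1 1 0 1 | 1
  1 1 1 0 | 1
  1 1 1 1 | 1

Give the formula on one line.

((b | a) | (c | ~d))

  (b | a) = 0000111111111111
  ~d = 1010101010101010
  (c | ~d) = 1011101110111011
  ((b | a) | (c | ~d)) = 1011111111111111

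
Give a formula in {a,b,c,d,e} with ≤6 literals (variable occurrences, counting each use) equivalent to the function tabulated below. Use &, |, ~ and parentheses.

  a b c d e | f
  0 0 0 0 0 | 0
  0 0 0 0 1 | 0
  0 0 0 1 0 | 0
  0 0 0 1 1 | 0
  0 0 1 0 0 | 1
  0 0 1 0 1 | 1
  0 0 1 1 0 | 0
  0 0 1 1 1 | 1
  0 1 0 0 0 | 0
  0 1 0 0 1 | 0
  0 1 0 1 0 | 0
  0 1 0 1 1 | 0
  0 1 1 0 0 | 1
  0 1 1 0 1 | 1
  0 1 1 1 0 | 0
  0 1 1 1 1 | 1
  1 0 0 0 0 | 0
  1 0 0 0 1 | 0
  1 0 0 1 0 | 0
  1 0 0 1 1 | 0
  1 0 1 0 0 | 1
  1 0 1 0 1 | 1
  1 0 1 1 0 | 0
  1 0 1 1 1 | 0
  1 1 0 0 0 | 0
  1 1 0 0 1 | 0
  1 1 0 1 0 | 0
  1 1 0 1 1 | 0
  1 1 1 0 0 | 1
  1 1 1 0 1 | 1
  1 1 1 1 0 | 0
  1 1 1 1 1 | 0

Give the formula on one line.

(((e & ~a) | ~d) & c)

  ~a = 11111111111111110000000000000000
  (e & ~a) = 01010101010101010000000000000000
  ~d = 11001100110011001100110011001100
  ((e & ~a) | ~d) = 11011101110111011100110011001100
  (((e & ~a) | ~d) & c) = 00001101000011010000110000001100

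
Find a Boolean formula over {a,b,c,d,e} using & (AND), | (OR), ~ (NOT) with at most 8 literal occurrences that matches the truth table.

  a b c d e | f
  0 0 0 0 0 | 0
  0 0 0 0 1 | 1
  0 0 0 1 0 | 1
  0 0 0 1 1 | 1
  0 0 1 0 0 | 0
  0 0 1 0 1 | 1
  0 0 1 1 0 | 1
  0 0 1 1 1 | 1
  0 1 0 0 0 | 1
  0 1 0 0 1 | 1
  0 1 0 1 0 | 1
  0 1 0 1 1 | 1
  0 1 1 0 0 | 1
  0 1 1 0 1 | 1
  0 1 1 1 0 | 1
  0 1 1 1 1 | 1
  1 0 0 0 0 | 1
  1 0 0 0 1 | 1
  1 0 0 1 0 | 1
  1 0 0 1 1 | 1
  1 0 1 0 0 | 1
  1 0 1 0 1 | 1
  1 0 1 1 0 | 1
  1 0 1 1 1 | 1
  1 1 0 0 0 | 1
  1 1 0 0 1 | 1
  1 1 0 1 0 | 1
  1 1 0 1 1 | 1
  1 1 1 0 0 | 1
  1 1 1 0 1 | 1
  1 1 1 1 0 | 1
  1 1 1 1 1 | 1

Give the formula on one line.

((d | (~b & a)) | (b | e))

  ~b = 11111111000000001111111100000000
  (~b & a) = 00000000000000001111111100000000
  (d | (~b & a)) = 00110011001100111111111100110011
  (b | e) = 01010101111111110101010111111111
  ((d | (~b & a)) | (b | e)) = 01110111111111111111111111111111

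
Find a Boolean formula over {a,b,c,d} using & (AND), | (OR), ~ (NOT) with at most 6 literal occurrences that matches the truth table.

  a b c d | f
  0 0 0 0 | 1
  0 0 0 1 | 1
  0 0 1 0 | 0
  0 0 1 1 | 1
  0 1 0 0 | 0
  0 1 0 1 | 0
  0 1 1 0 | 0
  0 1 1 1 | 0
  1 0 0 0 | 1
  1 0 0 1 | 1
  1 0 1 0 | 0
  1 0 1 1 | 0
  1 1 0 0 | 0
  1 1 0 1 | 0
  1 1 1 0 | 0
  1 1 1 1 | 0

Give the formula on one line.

(~b & (((~a & b) | ~c) | (~a & d)))

  ~b = 1111000011110000
  ~a = 1111111100000000
  (~a & b) = 0000111100000000
  ~c = 1100110011001100
  ((~a & b) | ~c) = 1100111111001100
  (~a & d) = 0101010100000000
  (((~a & b) | ~c) | (~a & d)) = 1101111111001100
  (~b & (((~a & b) | ~c) | (~a & d))) = 1101000011000000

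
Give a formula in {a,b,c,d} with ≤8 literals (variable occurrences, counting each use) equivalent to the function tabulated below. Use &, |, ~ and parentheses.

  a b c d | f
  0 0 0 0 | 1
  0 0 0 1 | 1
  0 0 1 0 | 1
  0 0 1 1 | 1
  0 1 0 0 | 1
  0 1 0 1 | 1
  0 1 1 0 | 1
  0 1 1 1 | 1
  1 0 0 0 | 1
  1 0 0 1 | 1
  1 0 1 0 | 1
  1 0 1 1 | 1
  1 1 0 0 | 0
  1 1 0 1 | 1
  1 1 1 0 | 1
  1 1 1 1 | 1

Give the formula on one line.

((c | (~a | (a & ~b))) | (d & ~c))

  ~a = 1111111100000000
  ~b = 1111000011110000
  (a & ~b) = 0000000011110000
  (~a | (a & ~b)) = 1111111111110000
  (c | (~a | (a & ~b))) = 1111111111110011
  ~c = 1100110011001100
  (d & ~c) = 0100010001000100
  ((c | (~a | (a & ~b))) | (d & ~c)) = 1111111111110111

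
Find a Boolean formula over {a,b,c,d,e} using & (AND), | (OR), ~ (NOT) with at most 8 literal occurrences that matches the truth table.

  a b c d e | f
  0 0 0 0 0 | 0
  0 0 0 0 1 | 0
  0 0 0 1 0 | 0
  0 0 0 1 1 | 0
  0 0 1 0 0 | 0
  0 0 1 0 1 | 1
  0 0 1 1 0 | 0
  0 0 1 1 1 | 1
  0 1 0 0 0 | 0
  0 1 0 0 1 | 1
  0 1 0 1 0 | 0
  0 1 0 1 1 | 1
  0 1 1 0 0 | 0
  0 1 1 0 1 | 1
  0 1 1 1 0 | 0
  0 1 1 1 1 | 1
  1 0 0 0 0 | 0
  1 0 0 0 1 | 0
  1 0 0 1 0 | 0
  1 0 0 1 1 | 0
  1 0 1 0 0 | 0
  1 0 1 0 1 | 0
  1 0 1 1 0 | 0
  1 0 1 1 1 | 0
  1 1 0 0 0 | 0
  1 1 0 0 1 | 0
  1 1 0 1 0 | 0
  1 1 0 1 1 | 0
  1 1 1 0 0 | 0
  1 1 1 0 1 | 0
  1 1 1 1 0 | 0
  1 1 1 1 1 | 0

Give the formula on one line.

  ~a = 11111111111111110000000000000000
  (e & ~a) = 01010101010101010000000000000000
  (e & b) = 00000000010101010000000001010101
  ((e & b) | c) = 00001111010111110000111101011111
  ~e = 10101010101010101010101010101010
  (((e & b) | c) | ~e) = 10101111111111111010111111111111
  ((e & ~a) & (((e & b) | c) | ~e)) = 00000101010101010000000000000000

((e & ~a) & (((e & b) | c) | ~e))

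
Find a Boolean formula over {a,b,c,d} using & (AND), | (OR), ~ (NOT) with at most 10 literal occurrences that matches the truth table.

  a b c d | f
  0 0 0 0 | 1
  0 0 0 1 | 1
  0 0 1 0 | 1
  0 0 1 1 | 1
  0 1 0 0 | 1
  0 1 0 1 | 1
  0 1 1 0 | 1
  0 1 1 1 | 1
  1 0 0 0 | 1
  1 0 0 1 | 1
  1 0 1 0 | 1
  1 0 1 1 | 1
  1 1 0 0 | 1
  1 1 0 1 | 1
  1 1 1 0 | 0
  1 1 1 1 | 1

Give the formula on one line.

(((~a & (c | (a & b))) | ~c) | (((~b & ~d) & c) | d))

  ~a = 1111111100000000
  (a & b) = 0000000000001111
  (c | (a & b)) = 0011001100111111
  (~a & (c | (a & b))) = 0011001100000000
  ~c = 1100110011001100
  ((~a & (c | (a & b))) | ~c) = 1111111111001100
  ~b = 1111000011110000
  ~d = 1010101010101010
  (~b & ~d) = 1010000010100000
  ((~b & ~d) & c) = 0010000000100000
  (((~b & ~d) & c) | d) = 0111010101110101
  (((~a & (c | (a & b))) | ~c) | (((~b & ~d) & c) | d)) = 1111111111111101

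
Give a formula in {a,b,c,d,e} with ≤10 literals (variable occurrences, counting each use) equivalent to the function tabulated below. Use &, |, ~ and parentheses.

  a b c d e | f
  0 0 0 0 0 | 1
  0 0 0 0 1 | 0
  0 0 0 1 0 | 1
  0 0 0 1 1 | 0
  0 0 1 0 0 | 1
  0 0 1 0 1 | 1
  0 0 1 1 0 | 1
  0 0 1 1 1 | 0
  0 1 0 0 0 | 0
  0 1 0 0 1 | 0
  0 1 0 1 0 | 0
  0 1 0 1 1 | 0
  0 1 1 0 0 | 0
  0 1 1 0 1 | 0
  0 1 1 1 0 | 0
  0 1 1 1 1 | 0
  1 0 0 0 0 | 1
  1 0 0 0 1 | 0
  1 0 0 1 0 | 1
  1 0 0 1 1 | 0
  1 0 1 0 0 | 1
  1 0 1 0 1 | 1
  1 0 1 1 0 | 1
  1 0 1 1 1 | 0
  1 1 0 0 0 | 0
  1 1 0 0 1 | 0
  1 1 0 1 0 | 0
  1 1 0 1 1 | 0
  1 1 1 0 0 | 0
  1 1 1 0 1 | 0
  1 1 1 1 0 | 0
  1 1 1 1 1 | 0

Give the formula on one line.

(((c & ~b) & ~d) | ((((a & ~d) & (b | ~e)) | ~e) & ~b))

  ~b = 11111111000000001111111100000000
  (c & ~b) = 00001111000000000000111100000000
  ~d = 11001100110011001100110011001100
  ((c & ~b) & ~d) = 00001100000000000000110000000000
  (a & ~d) = 00000000000000001100110011001100
  ~e = 10101010101010101010101010101010
  (b | ~e) = 10101010111111111010101011111111
  ((a & ~d) & (b | ~e)) = 00000000000000001000100011001100
  (((a & ~d) & (b | ~e)) | ~e) = 10101010101010101010101011101110
  ((((a & ~d) & (b | ~e)) | ~e) & ~b) = 10101010000000001010101000000000
  (((c & ~b) & ~d) | ((((a & ~d) & (b | ~e)) | ~e) & ~b)) = 10101110000000001010111000000000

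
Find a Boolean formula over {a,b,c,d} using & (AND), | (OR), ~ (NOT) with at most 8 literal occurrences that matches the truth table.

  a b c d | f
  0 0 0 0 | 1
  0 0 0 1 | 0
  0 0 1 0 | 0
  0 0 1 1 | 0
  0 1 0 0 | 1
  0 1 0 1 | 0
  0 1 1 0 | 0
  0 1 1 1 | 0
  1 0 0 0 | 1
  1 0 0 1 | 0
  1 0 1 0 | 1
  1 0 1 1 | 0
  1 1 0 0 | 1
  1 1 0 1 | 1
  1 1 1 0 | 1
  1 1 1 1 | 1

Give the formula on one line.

  (a & b) = 0000000000001111
  ~d = 1010101010101010
  ~c = 1100110011001100
  (a | ~c) = 1100110011111111
  (~d & (a | ~c)) = 1000100010101010
  ((a & b) | (~d & (a | ~c))) = 1000100010101111

((a & b) | (~d & (a | ~c)))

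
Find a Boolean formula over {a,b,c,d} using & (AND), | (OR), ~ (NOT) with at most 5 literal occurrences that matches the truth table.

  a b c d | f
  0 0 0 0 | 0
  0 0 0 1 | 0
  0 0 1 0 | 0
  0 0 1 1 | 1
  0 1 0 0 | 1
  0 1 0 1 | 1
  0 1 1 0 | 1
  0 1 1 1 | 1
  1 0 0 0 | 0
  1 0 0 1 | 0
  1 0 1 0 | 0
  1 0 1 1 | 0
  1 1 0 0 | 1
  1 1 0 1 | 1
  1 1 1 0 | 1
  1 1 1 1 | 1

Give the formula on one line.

  ~b = 1111000011110000
  (d & c) = 0001000100010001
  (~b & (d & c)) = 0001000000010000
  ~a = 1111111100000000
  ((~b & (d & c)) & ~a) = 0001000000000000
  (b | ((~b & (d & c)) & ~a)) = 0001111100001111

(b | ((~b & (d & c)) & ~a))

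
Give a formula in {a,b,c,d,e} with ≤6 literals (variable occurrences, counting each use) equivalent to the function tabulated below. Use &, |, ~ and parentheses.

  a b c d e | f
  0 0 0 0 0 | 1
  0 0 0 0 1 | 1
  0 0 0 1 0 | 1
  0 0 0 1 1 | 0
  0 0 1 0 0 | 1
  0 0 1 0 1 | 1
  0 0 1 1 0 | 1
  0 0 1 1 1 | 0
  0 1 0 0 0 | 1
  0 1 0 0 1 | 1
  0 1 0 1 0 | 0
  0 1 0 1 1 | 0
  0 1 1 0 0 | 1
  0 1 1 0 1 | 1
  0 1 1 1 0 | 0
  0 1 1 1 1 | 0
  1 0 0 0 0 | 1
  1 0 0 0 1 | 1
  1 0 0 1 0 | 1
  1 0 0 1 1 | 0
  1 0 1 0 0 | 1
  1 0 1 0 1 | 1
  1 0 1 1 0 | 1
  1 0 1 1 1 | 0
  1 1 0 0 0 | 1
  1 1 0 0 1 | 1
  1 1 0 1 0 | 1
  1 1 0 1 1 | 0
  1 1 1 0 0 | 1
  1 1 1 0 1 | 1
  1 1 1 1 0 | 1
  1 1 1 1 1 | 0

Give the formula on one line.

(~d | ((a | ~b) & ~e))

  ~d = 11001100110011001100110011001100
  ~b = 11111111000000001111111100000000
  (a | ~b) = 11111111000000001111111111111111
  ~e = 10101010101010101010101010101010
  ((a | ~b) & ~e) = 10101010000000001010101010101010
  (~d | ((a | ~b) & ~e)) = 11101110110011001110111011101110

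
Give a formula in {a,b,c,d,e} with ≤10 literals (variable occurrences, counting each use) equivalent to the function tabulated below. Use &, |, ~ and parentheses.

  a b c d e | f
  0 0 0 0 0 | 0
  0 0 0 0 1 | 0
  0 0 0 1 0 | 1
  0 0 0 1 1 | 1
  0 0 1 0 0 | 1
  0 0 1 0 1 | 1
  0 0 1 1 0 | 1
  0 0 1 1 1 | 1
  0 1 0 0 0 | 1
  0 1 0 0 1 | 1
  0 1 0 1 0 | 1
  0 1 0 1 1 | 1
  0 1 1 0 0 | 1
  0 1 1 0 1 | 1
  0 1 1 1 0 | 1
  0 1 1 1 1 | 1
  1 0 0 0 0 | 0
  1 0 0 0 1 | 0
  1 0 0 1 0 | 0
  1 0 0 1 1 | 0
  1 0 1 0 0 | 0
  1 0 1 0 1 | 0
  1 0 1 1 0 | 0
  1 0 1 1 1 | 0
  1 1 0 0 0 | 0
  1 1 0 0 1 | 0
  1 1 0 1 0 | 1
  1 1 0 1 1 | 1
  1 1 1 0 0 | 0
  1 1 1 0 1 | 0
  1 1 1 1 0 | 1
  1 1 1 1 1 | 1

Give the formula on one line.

(((b & d) | ~a) & (c | ((d & ~b) | b)))

  (b & d) = 00000000001100110000000000110011
  ~a = 11111111111111110000000000000000
  ((b & d) | ~a) = 11111111111111110000000000110011
  ~b = 11111111000000001111111100000000
  (d & ~b) = 00110011000000000011001100000000
  ((d & ~b) | b) = 00110011111111110011001111111111
  (c | ((d & ~b) | b)) = 00111111111111110011111111111111
  (((b & d) | ~a) & (c | ((d & ~b) | b))) = 00111111111111110000000000110011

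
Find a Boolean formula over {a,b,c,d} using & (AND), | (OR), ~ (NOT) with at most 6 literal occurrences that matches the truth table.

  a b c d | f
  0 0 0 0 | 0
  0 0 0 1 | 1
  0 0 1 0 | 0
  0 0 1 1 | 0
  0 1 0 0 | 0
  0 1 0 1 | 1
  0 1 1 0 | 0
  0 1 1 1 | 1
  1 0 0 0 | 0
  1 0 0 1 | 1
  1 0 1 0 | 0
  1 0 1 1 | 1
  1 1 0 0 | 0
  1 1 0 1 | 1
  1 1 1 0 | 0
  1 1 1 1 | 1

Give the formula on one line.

  ~c = 1100110011001100
  (a | b) = 0000111111111111
  (~c | (a | b)) = 1100111111111111
  ((~c | (a | b)) & d) = 0100010101010101

((~c | (a | b)) & d)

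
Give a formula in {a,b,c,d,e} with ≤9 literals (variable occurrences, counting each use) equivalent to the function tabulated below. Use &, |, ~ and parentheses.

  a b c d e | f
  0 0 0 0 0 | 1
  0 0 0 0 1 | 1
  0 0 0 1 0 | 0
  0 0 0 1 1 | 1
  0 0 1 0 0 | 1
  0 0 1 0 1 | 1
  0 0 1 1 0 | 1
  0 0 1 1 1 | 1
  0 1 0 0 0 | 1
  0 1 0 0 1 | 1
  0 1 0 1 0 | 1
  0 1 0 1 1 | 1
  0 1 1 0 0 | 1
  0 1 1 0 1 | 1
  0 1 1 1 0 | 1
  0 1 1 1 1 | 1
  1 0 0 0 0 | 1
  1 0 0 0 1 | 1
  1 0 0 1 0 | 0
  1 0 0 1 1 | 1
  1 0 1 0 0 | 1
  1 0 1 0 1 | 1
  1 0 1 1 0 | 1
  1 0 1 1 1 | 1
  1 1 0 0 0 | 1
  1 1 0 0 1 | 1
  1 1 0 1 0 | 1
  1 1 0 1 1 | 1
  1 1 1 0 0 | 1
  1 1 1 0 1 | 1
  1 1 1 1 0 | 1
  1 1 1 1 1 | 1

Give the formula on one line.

(((~e & c) | ~d) | ((c | b) | (e & (~b | ~e))))

  ~e = 10101010101010101010101010101010
  (~e & c) = 00001010000010100000101000001010
  ~d = 11001100110011001100110011001100
  ((~e & c) | ~d) = 11001110110011101100111011001110
  (c | b) = 00001111111111110000111111111111
  ~b = 11111111000000001111111100000000
  (~b | ~e) = 11111111101010101111111110101010
  (e & (~b | ~e)) = 01010101000000000101010100000000
  ((c | b) | (e & (~b | ~e))) = 01011111111111110101111111111111
  (((~e & c) | ~d) | ((c | b) | (e & (~b | ~e)))) = 11011111111111111101111111111111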